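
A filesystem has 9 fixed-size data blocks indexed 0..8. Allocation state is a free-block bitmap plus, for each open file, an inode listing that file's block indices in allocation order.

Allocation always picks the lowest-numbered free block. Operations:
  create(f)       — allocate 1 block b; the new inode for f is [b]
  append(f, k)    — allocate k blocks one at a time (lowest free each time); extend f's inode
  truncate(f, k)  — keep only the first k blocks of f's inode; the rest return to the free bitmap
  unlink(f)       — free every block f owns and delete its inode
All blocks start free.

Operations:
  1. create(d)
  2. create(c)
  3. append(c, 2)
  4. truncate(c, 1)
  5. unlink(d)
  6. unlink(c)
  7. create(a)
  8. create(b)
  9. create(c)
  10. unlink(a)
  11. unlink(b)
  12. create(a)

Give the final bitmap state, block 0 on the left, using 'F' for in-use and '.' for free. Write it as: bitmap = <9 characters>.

[1] create(d) — d=0 (map F........)
[2] create(c) — c=1 d=0 (map FF.......)
[3] append(c, 2) — c=1,2,3 d=0 (map FFFF.....)
[4] truncate(c, 1) — c=1 d=0 (map FF.......)
[5] unlink(d) — c=1 (map .F.......)
[6] unlink(c) —  (map .........)
[7] create(a) — a=0 (map F........)
[8] create(b) — a=0 b=1 (map FF.......)
[9] create(c) — a=0 b=1 c=2 (map FFF......)
[10] unlink(a) — b=1 c=2 (map .FF......)
[11] unlink(b) — c=2 (map ..F......)
[12] create(a) — a=0 c=2 (map F.F......)

bitmap = F.F......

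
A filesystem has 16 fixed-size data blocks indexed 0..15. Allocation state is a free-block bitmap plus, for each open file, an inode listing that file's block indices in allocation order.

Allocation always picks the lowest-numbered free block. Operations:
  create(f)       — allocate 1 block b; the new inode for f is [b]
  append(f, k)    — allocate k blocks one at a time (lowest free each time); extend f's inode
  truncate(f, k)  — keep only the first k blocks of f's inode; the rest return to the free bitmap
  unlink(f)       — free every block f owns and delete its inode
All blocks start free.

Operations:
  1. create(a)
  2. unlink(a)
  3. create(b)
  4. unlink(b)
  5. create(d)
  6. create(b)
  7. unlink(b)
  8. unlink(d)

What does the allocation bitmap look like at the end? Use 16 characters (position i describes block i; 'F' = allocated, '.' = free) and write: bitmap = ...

bitmap = ................

after create(a) → a:[0]  free=[F...............]
after unlink(a) →   free=[................]
after create(b) → b:[0]  free=[F...............]
after unlink(b) →   free=[................]
after create(d) → d:[0]  free=[F...............]
after create(b) → b:[1], d:[0]  free=[FF..............]
after unlink(b) → d:[0]  free=[F...............]
after unlink(d) →   free=[................]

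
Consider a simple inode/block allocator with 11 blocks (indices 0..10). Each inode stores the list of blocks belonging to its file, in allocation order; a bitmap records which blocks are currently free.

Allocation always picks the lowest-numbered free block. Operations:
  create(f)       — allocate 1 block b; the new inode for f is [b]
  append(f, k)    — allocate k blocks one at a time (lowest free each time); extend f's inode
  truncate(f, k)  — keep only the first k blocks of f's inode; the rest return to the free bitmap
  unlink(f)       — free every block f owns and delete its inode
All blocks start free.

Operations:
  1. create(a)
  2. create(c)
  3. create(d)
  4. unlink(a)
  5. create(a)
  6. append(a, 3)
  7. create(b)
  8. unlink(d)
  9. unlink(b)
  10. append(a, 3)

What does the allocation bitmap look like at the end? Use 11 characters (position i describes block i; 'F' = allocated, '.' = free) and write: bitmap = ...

  1. create(a)  ⇒  F..........  {a→[0]}
  2. create(c)  ⇒  FF.........  {a→[0]; c→[1]}
  3. create(d)  ⇒  FFF........  {a→[0]; c→[1]; d→[2]}
  4. unlink(a)  ⇒  .FF........  {c→[1]; d→[2]}
  5. create(a)  ⇒  FFF........  {a→[0]; c→[1]; d→[2]}
  6. append(a, 3)  ⇒  FFFFFF.....  {a→[0, 3, 4, 5]; c→[1]; d→[2]}
  7. create(b)  ⇒  FFFFFFF....  {a→[0, 3, 4, 5]; b→[6]; c→[1]; d→[2]}
  8. unlink(d)  ⇒  FF.FFFF....  {a→[0, 3, 4, 5]; b→[6]; c→[1]}
  9. unlink(b)  ⇒  FF.FFF.....  {a→[0, 3, 4, 5]; c→[1]}
  10. append(a, 3)  ⇒  FFFFFFFF...  {a→[0, 3, 4, 5, 2, 6, 7]; c→[1]}

bitmap = FFFFFFFF...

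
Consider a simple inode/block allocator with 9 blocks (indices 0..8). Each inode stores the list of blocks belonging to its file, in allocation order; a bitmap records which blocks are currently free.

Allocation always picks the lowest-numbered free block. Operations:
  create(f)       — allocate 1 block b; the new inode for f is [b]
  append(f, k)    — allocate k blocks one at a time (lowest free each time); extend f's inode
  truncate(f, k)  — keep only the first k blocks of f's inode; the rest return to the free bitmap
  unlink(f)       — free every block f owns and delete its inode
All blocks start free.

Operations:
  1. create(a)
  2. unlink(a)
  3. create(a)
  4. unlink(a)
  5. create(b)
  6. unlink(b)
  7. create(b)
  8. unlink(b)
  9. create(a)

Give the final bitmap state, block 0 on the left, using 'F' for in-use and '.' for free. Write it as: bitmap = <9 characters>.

bitmap = F........

create(a): bitmap=F........ | a=[0]
unlink(a): bitmap=......... | 
create(a): bitmap=F........ | a=[0]
unlink(a): bitmap=......... | 
create(b): bitmap=F........ | b=[0]
unlink(b): bitmap=......... | 
create(b): bitmap=F........ | b=[0]
unlink(b): bitmap=......... | 
create(a): bitmap=F........ | a=[0]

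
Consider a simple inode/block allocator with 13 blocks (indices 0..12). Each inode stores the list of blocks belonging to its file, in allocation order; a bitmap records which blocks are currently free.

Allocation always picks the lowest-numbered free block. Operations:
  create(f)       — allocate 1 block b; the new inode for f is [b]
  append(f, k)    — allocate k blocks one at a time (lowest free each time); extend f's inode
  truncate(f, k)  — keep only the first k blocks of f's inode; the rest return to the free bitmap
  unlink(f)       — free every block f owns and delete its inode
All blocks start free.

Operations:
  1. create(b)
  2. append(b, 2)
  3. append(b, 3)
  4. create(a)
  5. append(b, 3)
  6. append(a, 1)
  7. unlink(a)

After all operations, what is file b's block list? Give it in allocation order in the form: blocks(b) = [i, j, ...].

blocks(b) = [0, 1, 2, 3, 4, 5, 7, 8, 9]

  1. create(b)  ⇒  F............  {b→[0]}
  2. append(b, 2)  ⇒  FFF..........  {b→[0, 1, 2]}
  3. append(b, 3)  ⇒  FFFFFF.......  {b→[0, 1, 2, 3, 4, 5]}
  4. create(a)  ⇒  FFFFFFF......  {a→[6]; b→[0, 1, 2, 3, 4, 5]}
  5. append(b, 3)  ⇒  FFFFFFFFFF...  {a→[6]; b→[0, 1, 2, 3, 4, 5, 7, 8, 9]}
  6. append(a, 1)  ⇒  FFFFFFFFFFF..  {a→[6, 10]; b→[0, 1, 2, 3, 4, 5, 7, 8, 9]}
  7. unlink(a)  ⇒  FFFFFF.FFF...  {b→[0, 1, 2, 3, 4, 5, 7, 8, 9]}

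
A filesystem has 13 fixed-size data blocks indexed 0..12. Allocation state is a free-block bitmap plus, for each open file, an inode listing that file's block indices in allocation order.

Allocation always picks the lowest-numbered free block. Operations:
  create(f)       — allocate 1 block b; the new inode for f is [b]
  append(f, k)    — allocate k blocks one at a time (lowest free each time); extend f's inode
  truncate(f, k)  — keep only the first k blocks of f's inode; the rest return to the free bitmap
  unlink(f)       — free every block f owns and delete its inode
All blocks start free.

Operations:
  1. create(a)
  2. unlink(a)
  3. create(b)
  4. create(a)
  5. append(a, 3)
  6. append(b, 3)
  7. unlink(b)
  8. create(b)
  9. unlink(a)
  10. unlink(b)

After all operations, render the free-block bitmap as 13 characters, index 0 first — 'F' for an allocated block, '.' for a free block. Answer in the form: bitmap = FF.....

bitmap = .............

after create(a) → a:[0]  free=[F............]
after unlink(a) →   free=[.............]
after create(b) → b:[0]  free=[F............]
after create(a) → a:[1], b:[0]  free=[FF...........]
after append(a, 3) → a:[1, 2, 3, 4], b:[0]  free=[FFFFF........]
after append(b, 3) → a:[1, 2, 3, 4], b:[0, 5, 6, 7]  free=[FFFFFFFF.....]
after unlink(b) → a:[1, 2, 3, 4]  free=[.FFFF........]
after create(b) → a:[1, 2, 3, 4], b:[0]  free=[FFFFF........]
after unlink(a) → b:[0]  free=[F............]
after unlink(b) →   free=[.............]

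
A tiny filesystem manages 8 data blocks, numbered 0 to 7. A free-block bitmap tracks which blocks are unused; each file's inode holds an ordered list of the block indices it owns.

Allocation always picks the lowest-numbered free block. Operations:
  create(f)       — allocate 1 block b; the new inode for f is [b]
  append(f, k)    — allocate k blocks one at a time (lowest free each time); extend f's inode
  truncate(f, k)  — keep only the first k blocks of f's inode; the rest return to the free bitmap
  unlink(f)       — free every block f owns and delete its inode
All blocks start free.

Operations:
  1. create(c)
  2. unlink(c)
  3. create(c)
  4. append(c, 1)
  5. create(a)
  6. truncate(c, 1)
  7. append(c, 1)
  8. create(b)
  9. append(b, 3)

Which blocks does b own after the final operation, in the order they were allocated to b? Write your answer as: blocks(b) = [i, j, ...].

blocks(b) = [3, 4, 5, 6]

  1. create(c)  ⇒  F.......  {c→[0]}
  2. unlink(c)  ⇒  ........  {}
  3. create(c)  ⇒  F.......  {c→[0]}
  4. append(c, 1)  ⇒  FF......  {c→[0, 1]}
  5. create(a)  ⇒  FFF.....  {a→[2]; c→[0, 1]}
  6. truncate(c, 1)  ⇒  F.F.....  {a→[2]; c→[0]}
  7. append(c, 1)  ⇒  FFF.....  {a→[2]; c→[0, 1]}
  8. create(b)  ⇒  FFFF....  {a→[2]; b→[3]; c→[0, 1]}
  9. append(b, 3)  ⇒  FFFFFFF.  {a→[2]; b→[3, 4, 5, 6]; c→[0, 1]}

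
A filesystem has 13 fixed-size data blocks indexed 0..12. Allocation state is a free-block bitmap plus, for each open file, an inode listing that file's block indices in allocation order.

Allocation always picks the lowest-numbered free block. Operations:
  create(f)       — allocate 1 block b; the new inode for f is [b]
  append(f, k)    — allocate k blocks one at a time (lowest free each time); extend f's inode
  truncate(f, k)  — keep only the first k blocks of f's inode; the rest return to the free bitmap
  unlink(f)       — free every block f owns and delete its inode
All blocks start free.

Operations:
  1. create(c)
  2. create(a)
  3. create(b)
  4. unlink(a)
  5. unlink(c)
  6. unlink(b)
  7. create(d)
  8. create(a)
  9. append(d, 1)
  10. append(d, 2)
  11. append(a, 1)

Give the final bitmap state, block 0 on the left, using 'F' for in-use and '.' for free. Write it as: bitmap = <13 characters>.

after create(c) → c:[0]  free=[F............]
after create(a) → a:[1], c:[0]  free=[FF...........]
after create(b) → a:[1], b:[2], c:[0]  free=[FFF..........]
after unlink(a) → b:[2], c:[0]  free=[F.F..........]
after unlink(c) → b:[2]  free=[..F..........]
after unlink(b) →   free=[.............]
after create(d) → d:[0]  free=[F............]
after create(a) → a:[1], d:[0]  free=[FF...........]
after append(d, 1) → a:[1], d:[0, 2]  free=[FFF..........]
after append(d, 2) → a:[1], d:[0, 2, 3, 4]  free=[FFFFF........]
after append(a, 1) → a:[1, 5], d:[0, 2, 3, 4]  free=[FFFFFF.......]

bitmap = FFFFFF.......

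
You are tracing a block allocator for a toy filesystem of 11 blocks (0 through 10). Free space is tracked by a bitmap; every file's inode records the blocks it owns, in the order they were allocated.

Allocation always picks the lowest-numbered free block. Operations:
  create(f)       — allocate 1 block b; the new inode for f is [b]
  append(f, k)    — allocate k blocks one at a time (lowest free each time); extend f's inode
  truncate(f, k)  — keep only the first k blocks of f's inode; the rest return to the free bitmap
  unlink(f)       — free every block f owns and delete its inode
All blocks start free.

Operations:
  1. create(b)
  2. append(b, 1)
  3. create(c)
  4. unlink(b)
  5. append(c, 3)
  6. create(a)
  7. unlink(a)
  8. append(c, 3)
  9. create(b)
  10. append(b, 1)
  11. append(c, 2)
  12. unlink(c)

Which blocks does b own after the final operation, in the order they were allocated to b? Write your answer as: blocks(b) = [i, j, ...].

blocks(b) = [7, 8]

[1] create(b) — b=0 (map F..........)
[2] append(b, 1) — b=0,1 (map FF.........)
[3] create(c) — b=0,1 c=2 (map FFF........)
[4] unlink(b) — c=2 (map ..F........)
[5] append(c, 3) — c=2,0,1,3 (map FFFF.......)
[6] create(a) — a=4 c=2,0,1,3 (map FFFFF......)
[7] unlink(a) — c=2,0,1,3 (map FFFF.......)
[8] append(c, 3) — c=2,0,1,3,4,5,6 (map FFFFFFF....)
[9] create(b) — b=7 c=2,0,1,3,4,5,6 (map FFFFFFFF...)
[10] append(b, 1) — b=7,8 c=2,0,1,3,4,5,6 (map FFFFFFFFF..)
[11] append(c, 2) — b=7,8 c=2,0,1,3,4,5,6,9,10 (map FFFFFFFFFFF)
[12] unlink(c) — b=7,8 (map .......FF..)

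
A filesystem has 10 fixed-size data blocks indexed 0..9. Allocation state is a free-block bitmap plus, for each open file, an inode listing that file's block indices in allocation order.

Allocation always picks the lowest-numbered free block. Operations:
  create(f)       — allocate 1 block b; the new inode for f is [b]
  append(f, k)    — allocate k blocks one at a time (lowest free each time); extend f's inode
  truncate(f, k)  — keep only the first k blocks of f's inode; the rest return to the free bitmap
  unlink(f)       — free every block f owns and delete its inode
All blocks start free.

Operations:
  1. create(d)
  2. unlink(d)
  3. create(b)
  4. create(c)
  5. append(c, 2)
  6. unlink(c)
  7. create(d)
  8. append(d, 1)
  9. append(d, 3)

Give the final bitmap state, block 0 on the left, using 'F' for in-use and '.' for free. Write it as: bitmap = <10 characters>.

  1. create(d)  ⇒  F.........  {d→[0]}
  2. unlink(d)  ⇒  ..........  {}
  3. create(b)  ⇒  F.........  {b→[0]}
  4. create(c)  ⇒  FF........  {b→[0]; c→[1]}
  5. append(c, 2)  ⇒  FFFF......  {b→[0]; c→[1, 2, 3]}
  6. unlink(c)  ⇒  F.........  {b→[0]}
  7. create(d)  ⇒  FF........  {b→[0]; d→[1]}
  8. append(d, 1)  ⇒  FFF.......  {b→[0]; d→[1, 2]}
  9. append(d, 3)  ⇒  FFFFFF....  {b→[0]; d→[1, 2, 3, 4, 5]}

bitmap = FFFFFF....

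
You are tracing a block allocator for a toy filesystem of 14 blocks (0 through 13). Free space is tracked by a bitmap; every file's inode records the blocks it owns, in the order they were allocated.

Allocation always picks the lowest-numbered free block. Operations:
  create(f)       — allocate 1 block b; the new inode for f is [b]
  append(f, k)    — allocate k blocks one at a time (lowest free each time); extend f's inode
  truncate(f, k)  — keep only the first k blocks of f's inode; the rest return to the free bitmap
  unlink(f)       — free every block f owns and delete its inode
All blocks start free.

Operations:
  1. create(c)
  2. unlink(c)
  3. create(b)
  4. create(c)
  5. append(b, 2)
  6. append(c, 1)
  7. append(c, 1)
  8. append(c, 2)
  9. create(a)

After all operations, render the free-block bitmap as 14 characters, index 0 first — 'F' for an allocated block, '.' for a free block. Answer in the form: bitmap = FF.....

  1. create(c)  ⇒  F.............  {c→[0]}
  2. unlink(c)  ⇒  ..............  {}
  3. create(b)  ⇒  F.............  {b→[0]}
  4. create(c)  ⇒  FF............  {b→[0]; c→[1]}
  5. append(b, 2)  ⇒  FFFF..........  {b→[0, 2, 3]; c→[1]}
  6. append(c, 1)  ⇒  FFFFF.........  {b→[0, 2, 3]; c→[1, 4]}
  7. append(c, 1)  ⇒  FFFFFF........  {b→[0, 2, 3]; c→[1, 4, 5]}
  8. append(c, 2)  ⇒  FFFFFFFF......  {b→[0, 2, 3]; c→[1, 4, 5, 6, 7]}
  9. create(a)  ⇒  FFFFFFFFF.....  {a→[8]; b→[0, 2, 3]; c→[1, 4, 5, 6, 7]}

bitmap = FFFFFFFFF.....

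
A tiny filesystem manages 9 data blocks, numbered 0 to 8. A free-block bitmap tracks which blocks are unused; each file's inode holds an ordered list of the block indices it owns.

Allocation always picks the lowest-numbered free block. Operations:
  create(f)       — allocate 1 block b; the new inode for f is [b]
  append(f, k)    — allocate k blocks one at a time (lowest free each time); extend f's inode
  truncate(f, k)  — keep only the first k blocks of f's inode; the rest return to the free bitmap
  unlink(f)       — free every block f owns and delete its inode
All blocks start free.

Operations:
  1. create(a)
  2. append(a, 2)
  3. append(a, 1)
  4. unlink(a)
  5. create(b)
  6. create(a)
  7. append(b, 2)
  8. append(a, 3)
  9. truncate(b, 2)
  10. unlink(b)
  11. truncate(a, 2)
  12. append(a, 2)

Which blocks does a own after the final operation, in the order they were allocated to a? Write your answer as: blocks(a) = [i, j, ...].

after create(a) → a:[0]  free=[F........]
after append(a, 2) → a:[0, 1, 2]  free=[FFF......]
after append(a, 1) → a:[0, 1, 2, 3]  free=[FFFF.....]
after unlink(a) →   free=[.........]
after create(b) → b:[0]  free=[F........]
after create(a) → a:[1], b:[0]  free=[FF.......]
after append(b, 2) → a:[1], b:[0, 2, 3]  free=[FFFF.....]
after append(a, 3) → a:[1, 4, 5, 6], b:[0, 2, 3]  free=[FFFFFFF..]
after truncate(b, 2) → a:[1, 4, 5, 6], b:[0, 2]  free=[FFF.FFF..]
after unlink(b) → a:[1, 4, 5, 6]  free=[.F..FFF..]
after truncate(a, 2) → a:[1, 4]  free=[.F..F....]
after append(a, 2) → a:[1, 4, 0, 2]  free=[FFF.F....]

blocks(a) = [1, 4, 0, 2]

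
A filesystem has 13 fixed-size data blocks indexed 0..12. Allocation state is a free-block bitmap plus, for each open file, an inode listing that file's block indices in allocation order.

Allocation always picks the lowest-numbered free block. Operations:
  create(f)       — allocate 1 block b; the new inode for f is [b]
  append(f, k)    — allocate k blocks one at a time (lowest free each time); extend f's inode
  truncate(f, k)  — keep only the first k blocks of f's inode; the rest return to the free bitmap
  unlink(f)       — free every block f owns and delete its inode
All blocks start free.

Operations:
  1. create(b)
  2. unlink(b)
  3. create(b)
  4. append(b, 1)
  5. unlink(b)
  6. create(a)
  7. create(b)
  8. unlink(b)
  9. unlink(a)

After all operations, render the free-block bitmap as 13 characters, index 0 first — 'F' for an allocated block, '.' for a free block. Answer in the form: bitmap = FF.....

bitmap = .............

[1] create(b) — b=0 (map F............)
[2] unlink(b) —  (map .............)
[3] create(b) — b=0 (map F............)
[4] append(b, 1) — b=0,1 (map FF...........)
[5] unlink(b) —  (map .............)
[6] create(a) — a=0 (map F............)
[7] create(b) — a=0 b=1 (map FF...........)
[8] unlink(b) — a=0 (map F............)
[9] unlink(a) —  (map .............)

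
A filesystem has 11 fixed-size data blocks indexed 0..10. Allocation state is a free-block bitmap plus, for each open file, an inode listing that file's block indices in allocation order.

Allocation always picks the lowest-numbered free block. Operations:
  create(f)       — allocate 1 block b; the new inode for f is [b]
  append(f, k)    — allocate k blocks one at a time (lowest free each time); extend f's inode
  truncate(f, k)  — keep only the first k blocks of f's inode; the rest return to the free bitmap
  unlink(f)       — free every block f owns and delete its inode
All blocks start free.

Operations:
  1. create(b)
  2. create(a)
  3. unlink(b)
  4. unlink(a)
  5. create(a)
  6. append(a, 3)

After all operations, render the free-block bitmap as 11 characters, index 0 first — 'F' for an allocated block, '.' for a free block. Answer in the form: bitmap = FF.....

create(b): bitmap=F.......... | b=[0]
create(a): bitmap=FF......... | a=[1] b=[0]
unlink(b): bitmap=.F......... | a=[1]
unlink(a): bitmap=........... | 
create(a): bitmap=F.......... | a=[0]
append(a, 3): bitmap=FFFF....... | a=[0, 1, 2, 3]

bitmap = FFFF.......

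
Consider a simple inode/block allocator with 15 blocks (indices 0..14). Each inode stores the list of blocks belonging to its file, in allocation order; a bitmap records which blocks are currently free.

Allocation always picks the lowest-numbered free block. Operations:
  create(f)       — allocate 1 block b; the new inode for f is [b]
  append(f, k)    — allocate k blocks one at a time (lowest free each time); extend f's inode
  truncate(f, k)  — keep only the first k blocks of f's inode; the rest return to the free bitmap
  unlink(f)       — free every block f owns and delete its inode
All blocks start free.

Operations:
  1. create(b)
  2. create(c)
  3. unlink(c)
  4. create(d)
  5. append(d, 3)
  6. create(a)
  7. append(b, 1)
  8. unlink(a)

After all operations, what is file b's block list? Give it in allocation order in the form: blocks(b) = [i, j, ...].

[1] create(b) — b=0 (map F..............)
[2] create(c) — b=0 c=1 (map FF.............)
[3] unlink(c) — b=0 (map F..............)
[4] create(d) — b=0 d=1 (map FF.............)
[5] append(d, 3) — b=0 d=1,2,3,4 (map FFFFF..........)
[6] create(a) — a=5 b=0 d=1,2,3,4 (map FFFFFF.........)
[7] append(b, 1) — a=5 b=0,6 d=1,2,3,4 (map FFFFFFF........)
[8] unlink(a) — b=0,6 d=1,2,3,4 (map FFFFF.F........)

blocks(b) = [0, 6]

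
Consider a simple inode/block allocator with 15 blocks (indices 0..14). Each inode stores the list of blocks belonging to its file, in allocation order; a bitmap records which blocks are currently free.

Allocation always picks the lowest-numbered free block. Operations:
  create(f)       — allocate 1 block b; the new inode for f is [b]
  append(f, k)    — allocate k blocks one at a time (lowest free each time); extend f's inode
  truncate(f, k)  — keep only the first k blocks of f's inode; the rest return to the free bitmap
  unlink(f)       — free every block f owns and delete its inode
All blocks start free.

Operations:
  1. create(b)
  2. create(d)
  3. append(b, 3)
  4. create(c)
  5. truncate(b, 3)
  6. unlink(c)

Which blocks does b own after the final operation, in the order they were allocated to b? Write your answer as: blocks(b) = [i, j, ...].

blocks(b) = [0, 2, 3]

  1. create(b)  ⇒  F..............  {b→[0]}
  2. create(d)  ⇒  FF.............  {b→[0]; d→[1]}
  3. append(b, 3)  ⇒  FFFFF..........  {b→[0, 2, 3, 4]; d→[1]}
  4. create(c)  ⇒  FFFFFF.........  {b→[0, 2, 3, 4]; c→[5]; d→[1]}
  5. truncate(b, 3)  ⇒  FFFF.F.........  {b→[0, 2, 3]; c→[5]; d→[1]}
  6. unlink(c)  ⇒  FFFF...........  {b→[0, 2, 3]; d→[1]}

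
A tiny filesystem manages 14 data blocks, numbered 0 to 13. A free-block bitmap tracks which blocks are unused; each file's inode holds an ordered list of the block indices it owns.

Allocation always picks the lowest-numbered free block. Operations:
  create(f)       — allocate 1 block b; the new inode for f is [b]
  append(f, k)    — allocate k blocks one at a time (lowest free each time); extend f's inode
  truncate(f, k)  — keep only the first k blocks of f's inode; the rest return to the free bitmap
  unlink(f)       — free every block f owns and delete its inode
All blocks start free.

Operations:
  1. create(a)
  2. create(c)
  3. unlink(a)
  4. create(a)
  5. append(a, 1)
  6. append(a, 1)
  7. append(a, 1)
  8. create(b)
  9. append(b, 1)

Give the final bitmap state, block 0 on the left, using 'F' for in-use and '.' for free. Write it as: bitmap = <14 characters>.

[1] create(a) — a=0 (map F.............)
[2] create(c) — a=0 c=1 (map FF............)
[3] unlink(a) — c=1 (map .F............)
[4] create(a) — a=0 c=1 (map FF............)
[5] append(a, 1) — a=0,2 c=1 (map FFF...........)
[6] append(a, 1) — a=0,2,3 c=1 (map FFFF..........)
[7] append(a, 1) — a=0,2,3,4 c=1 (map FFFFF.........)
[8] create(b) — a=0,2,3,4 b=5 c=1 (map FFFFFF........)
[9] append(b, 1) — a=0,2,3,4 b=5,6 c=1 (map FFFFFFF.......)

bitmap = FFFFFFF.......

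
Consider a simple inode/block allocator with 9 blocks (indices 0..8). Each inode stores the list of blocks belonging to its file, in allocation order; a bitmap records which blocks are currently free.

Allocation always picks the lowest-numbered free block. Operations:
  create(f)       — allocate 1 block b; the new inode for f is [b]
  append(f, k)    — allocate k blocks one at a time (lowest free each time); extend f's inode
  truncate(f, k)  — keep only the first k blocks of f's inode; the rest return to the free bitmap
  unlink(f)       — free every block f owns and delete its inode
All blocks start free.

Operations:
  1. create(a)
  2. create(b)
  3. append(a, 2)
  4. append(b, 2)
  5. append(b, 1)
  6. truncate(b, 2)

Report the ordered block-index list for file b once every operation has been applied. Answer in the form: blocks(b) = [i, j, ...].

create(a): bitmap=F........ | a=[0]
create(b): bitmap=FF....... | a=[0] b=[1]
append(a, 2): bitmap=FFFF..... | a=[0, 2, 3] b=[1]
append(b, 2): bitmap=FFFFFF... | a=[0, 2, 3] b=[1, 4, 5]
append(b, 1): bitmap=FFFFFFF.. | a=[0, 2, 3] b=[1, 4, 5, 6]
truncate(b, 2): bitmap=FFFFF.... | a=[0, 2, 3] b=[1, 4]

blocks(b) = [1, 4]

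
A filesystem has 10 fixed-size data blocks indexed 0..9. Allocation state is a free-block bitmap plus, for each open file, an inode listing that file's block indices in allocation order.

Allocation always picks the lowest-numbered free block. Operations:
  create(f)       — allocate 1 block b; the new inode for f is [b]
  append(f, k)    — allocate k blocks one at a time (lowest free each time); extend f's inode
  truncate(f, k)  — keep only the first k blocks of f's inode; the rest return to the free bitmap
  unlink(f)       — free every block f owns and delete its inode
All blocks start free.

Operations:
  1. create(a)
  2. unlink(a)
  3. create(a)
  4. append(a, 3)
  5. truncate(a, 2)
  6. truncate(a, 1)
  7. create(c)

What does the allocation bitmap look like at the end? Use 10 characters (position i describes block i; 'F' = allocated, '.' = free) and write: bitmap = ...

bitmap = FF........

[1] create(a) — a=0 (map F.........)
[2] unlink(a) —  (map ..........)
[3] create(a) — a=0 (map F.........)
[4] append(a, 3) — a=0,1,2,3 (map FFFF......)
[5] truncate(a, 2) — a=0,1 (map FF........)
[6] truncate(a, 1) — a=0 (map F.........)
[7] create(c) — a=0 c=1 (map FF........)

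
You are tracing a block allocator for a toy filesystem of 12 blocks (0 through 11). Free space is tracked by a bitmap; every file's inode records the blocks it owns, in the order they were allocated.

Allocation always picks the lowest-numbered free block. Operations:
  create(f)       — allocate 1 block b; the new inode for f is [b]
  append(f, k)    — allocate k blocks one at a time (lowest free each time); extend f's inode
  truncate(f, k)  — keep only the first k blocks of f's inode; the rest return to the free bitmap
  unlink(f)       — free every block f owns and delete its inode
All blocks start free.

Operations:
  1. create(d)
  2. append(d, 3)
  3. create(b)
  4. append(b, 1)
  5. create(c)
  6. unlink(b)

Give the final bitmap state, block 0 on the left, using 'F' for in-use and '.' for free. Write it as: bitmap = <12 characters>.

create(d): bitmap=F........... | d=[0]
append(d, 3): bitmap=FFFF........ | d=[0, 1, 2, 3]
create(b): bitmap=FFFFF....... | b=[4] d=[0, 1, 2, 3]
append(b, 1): bitmap=FFFFFF...... | b=[4, 5] d=[0, 1, 2, 3]
create(c): bitmap=FFFFFFF..... | b=[4, 5] c=[6] d=[0, 1, 2, 3]
unlink(b): bitmap=FFFF..F..... | c=[6] d=[0, 1, 2, 3]

bitmap = FFFF..F.....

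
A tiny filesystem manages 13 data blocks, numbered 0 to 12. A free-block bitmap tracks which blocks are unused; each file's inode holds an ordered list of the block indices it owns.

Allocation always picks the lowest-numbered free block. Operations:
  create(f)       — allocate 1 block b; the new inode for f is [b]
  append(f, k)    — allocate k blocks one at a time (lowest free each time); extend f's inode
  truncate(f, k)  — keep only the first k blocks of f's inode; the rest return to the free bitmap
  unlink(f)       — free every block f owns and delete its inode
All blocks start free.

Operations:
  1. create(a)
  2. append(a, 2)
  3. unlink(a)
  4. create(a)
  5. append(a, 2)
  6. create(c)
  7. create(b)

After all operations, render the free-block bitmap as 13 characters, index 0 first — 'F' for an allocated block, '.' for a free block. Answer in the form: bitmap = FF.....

after create(a) → a:[0]  free=[F............]
after append(a, 2) → a:[0, 1, 2]  free=[FFF..........]
after unlink(a) →   free=[.............]
after create(a) → a:[0]  free=[F............]
after append(a, 2) → a:[0, 1, 2]  free=[FFF..........]
after create(c) → a:[0, 1, 2], c:[3]  free=[FFFF.........]
after create(b) → a:[0, 1, 2], b:[4], c:[3]  free=[FFFFF........]

bitmap = FFFFF........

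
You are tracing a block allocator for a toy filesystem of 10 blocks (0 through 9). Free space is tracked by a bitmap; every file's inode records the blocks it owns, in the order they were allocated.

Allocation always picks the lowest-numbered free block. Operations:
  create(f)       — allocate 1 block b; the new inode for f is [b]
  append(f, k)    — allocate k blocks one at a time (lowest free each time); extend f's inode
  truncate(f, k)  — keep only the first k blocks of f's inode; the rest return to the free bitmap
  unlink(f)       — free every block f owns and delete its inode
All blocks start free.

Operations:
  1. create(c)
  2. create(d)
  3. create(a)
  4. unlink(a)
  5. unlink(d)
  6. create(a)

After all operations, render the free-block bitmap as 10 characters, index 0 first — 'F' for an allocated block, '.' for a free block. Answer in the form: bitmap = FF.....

create(c): bitmap=F......... | c=[0]
create(d): bitmap=FF........ | c=[0] d=[1]
create(a): bitmap=FFF....... | a=[2] c=[0] d=[1]
unlink(a): bitmap=FF........ | c=[0] d=[1]
unlink(d): bitmap=F......... | c=[0]
create(a): bitmap=FF........ | a=[1] c=[0]

bitmap = FF........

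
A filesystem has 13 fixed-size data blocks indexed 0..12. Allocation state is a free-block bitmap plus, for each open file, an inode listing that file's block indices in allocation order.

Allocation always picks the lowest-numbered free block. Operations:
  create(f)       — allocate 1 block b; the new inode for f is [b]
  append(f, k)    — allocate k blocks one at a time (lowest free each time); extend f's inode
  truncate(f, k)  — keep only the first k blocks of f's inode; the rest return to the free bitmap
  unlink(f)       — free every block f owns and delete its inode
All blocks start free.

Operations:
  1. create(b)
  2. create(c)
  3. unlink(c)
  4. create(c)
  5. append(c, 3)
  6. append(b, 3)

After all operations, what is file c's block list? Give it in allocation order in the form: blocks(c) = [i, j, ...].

blocks(c) = [1, 2, 3, 4]

create(b): bitmap=F............ | b=[0]
create(c): bitmap=FF........... | b=[0] c=[1]
unlink(c): bitmap=F............ | b=[0]
create(c): bitmap=FF........... | b=[0] c=[1]
append(c, 3): bitmap=FFFFF........ | b=[0] c=[1, 2, 3, 4]
append(b, 3): bitmap=FFFFFFFF..... | b=[0, 5, 6, 7] c=[1, 2, 3, 4]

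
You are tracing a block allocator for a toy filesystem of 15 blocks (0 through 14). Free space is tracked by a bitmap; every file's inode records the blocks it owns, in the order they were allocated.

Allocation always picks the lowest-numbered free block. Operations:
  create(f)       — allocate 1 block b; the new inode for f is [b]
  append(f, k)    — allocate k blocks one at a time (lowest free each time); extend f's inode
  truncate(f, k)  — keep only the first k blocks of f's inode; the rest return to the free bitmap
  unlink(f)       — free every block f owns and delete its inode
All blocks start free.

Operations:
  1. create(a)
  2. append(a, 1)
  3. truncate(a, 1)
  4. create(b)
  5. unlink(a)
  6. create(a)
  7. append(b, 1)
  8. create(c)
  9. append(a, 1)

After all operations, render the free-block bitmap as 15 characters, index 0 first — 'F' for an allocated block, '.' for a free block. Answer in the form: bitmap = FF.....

bitmap = FFFFF..........

after create(a) → a:[0]  free=[F..............]
after append(a, 1) → a:[0, 1]  free=[FF.............]
after truncate(a, 1) → a:[0]  free=[F..............]
after create(b) → a:[0], b:[1]  free=[FF.............]
after unlink(a) → b:[1]  free=[.F.............]
after create(a) → a:[0], b:[1]  free=[FF.............]
after append(b, 1) → a:[0], b:[1, 2]  free=[FFF............]
after create(c) → a:[0], b:[1, 2], c:[3]  free=[FFFF...........]
after append(a, 1) → a:[0, 4], b:[1, 2], c:[3]  free=[FFFFF..........]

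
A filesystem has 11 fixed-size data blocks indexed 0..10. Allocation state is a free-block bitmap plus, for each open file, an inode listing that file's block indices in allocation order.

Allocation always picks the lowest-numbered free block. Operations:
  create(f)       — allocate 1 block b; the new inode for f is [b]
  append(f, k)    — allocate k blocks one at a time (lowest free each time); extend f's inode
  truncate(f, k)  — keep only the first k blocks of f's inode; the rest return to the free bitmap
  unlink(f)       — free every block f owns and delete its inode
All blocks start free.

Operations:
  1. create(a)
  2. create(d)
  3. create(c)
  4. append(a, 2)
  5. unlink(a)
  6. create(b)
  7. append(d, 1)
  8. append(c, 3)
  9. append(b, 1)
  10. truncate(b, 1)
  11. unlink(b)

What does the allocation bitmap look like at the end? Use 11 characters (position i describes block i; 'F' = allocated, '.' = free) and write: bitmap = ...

bitmap = .FFFFFF....

after create(a) → a:[0]  free=[F..........]
after create(d) → a:[0], d:[1]  free=[FF.........]
after create(c) → a:[0], c:[2], d:[1]  free=[FFF........]
after append(a, 2) → a:[0, 3, 4], c:[2], d:[1]  free=[FFFFF......]
after unlink(a) → c:[2], d:[1]  free=[.FF........]
after create(b) → b:[0], c:[2], d:[1]  free=[FFF........]
after append(d, 1) → b:[0], c:[2], d:[1, 3]  free=[FFFF.......]
after append(c, 3) → b:[0], c:[2, 4, 5, 6], d:[1, 3]  free=[FFFFFFF....]
after append(b, 1) → b:[0, 7], c:[2, 4, 5, 6], d:[1, 3]  free=[FFFFFFFF...]
after truncate(b, 1) → b:[0], c:[2, 4, 5, 6], d:[1, 3]  free=[FFFFFFF....]
after unlink(b) → c:[2, 4, 5, 6], d:[1, 3]  free=[.FFFFFF....]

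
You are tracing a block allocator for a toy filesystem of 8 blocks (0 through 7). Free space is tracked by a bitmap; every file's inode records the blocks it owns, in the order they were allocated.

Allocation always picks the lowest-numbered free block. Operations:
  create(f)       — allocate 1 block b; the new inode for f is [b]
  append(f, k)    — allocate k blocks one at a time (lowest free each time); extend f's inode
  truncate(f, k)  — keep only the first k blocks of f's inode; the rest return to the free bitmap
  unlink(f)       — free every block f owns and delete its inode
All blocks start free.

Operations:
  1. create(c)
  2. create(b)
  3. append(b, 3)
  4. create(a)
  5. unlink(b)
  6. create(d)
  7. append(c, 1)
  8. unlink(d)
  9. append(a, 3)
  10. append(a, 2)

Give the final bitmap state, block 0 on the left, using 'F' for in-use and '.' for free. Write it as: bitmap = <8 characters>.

  1. create(c)  ⇒  F.......  {c→[0]}
  2. create(b)  ⇒  FF......  {b→[1]; c→[0]}
  3. append(b, 3)  ⇒  FFFFF...  {b→[1, 2, 3, 4]; c→[0]}
  4. create(a)  ⇒  FFFFFF..  {a→[5]; b→[1, 2, 3, 4]; c→[0]}
  5. unlink(b)  ⇒  F....F..  {a→[5]; c→[0]}
  6. create(d)  ⇒  FF...F..  {a→[5]; c→[0]; d→[1]}
  7. append(c, 1)  ⇒  FFF..F..  {a→[5]; c→[0, 2]; d→[1]}
  8. unlink(d)  ⇒  F.F..F..  {a→[5]; c→[0, 2]}
  9. append(a, 3)  ⇒  FFFFFF..  {a→[5, 1, 3, 4]; c→[0, 2]}
  10. append(a, 2)  ⇒  FFFFFFFF  {a→[5, 1, 3, 4, 6, 7]; c→[0, 2]}

bitmap = FFFFFFFF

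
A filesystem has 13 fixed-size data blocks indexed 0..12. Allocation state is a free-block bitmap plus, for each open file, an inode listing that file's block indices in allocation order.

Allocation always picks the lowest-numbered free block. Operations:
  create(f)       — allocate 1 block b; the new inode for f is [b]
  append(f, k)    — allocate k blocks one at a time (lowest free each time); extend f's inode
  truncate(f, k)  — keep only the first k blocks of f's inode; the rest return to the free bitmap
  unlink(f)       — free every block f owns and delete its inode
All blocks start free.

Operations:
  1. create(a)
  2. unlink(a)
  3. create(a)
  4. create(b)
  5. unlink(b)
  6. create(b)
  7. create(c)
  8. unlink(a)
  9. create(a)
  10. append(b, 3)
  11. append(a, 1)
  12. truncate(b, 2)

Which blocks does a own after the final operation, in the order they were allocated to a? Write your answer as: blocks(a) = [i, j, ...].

blocks(a) = [0, 6]

create(a): bitmap=F............ | a=[0]
unlink(a): bitmap=............. | 
create(a): bitmap=F............ | a=[0]
create(b): bitmap=FF........... | a=[0] b=[1]
unlink(b): bitmap=F............ | a=[0]
create(b): bitmap=FF........... | a=[0] b=[1]
create(c): bitmap=FFF.......... | a=[0] b=[1] c=[2]
unlink(a): bitmap=.FF.......... | b=[1] c=[2]
create(a): bitmap=FFF.......... | a=[0] b=[1] c=[2]
append(b, 3): bitmap=FFFFFF....... | a=[0] b=[1, 3, 4, 5] c=[2]
append(a, 1): bitmap=FFFFFFF...... | a=[0, 6] b=[1, 3, 4, 5] c=[2]
truncate(b, 2): bitmap=FFFF..F...... | a=[0, 6] b=[1, 3] c=[2]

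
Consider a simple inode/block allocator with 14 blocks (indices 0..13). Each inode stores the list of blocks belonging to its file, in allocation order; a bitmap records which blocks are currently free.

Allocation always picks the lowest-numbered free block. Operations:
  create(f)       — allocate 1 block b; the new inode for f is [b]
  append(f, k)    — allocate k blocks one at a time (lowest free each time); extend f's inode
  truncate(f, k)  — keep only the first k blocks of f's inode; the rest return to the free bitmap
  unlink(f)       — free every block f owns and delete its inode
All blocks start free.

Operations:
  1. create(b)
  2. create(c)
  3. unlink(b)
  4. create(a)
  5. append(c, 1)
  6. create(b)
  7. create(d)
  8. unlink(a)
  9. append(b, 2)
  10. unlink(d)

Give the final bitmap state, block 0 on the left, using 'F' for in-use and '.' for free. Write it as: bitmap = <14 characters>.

after create(b) → b:[0]  free=[F.............]
after create(c) → b:[0], c:[1]  free=[FF............]
after unlink(b) → c:[1]  free=[.F............]
after create(a) → a:[0], c:[1]  free=[FF............]
after append(c, 1) → a:[0], c:[1, 2]  free=[FFF...........]
after create(b) → a:[0], b:[3], c:[1, 2]  free=[FFFF..........]
after create(d) → a:[0], b:[3], c:[1, 2], d:[4]  free=[FFFFF.........]
after unlink(a) → b:[3], c:[1, 2], d:[4]  free=[.FFFF.........]
after append(b, 2) → b:[3, 0, 5], c:[1, 2], d:[4]  free=[FFFFFF........]
after unlink(d) → b:[3, 0, 5], c:[1, 2]  free=[FFFF.F........]

bitmap = FFFF.F........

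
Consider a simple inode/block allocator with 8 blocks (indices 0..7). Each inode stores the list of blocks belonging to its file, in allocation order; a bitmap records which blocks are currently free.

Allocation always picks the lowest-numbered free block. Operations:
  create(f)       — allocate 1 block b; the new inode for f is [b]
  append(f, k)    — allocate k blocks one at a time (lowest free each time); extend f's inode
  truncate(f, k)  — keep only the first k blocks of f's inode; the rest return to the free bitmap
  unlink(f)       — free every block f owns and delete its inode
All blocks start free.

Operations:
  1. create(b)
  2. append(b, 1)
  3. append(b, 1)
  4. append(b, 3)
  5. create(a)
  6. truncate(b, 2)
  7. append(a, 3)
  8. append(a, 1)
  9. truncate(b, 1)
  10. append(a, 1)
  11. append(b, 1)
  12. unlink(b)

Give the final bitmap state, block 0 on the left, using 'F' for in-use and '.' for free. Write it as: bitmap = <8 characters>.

bitmap = .FFFFFF.

create(b): bitmap=F....... | b=[0]
append(b, 1): bitmap=FF...... | b=[0, 1]
append(b, 1): bitmap=FFF..... | b=[0, 1, 2]
append(b, 3): bitmap=FFFFFF.. | b=[0, 1, 2, 3, 4, 5]
create(a): bitmap=FFFFFFF. | a=[6] b=[0, 1, 2, 3, 4, 5]
truncate(b, 2): bitmap=FF....F. | a=[6] b=[0, 1]
append(a, 3): bitmap=FFFFF.F. | a=[6, 2, 3, 4] b=[0, 1]
append(a, 1): bitmap=FFFFFFF. | a=[6, 2, 3, 4, 5] b=[0, 1]
truncate(b, 1): bitmap=F.FFFFF. | a=[6, 2, 3, 4, 5] b=[0]
append(a, 1): bitmap=FFFFFFF. | a=[6, 2, 3, 4, 5, 1] b=[0]
append(b, 1): bitmap=FFFFFFFF | a=[6, 2, 3, 4, 5, 1] b=[0, 7]
unlink(b): bitmap=.FFFFFF. | a=[6, 2, 3, 4, 5, 1]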